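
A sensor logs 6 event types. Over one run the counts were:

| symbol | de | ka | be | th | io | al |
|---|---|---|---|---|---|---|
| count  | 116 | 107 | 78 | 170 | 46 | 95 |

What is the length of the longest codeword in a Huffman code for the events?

Merge the two lowest-weight nodes at each step:
combine io(46), be(78) → 124
combine al(95), ka(107) → 202
combine de(116), 124 → 240
combine th(170), 202 → 372
combine 240, 372 → 612
The rarest symbols sit at the bottom; the longest codeword is 3 bits.

3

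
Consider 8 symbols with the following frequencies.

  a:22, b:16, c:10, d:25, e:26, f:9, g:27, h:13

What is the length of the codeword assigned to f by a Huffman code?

Build the tree from the bottom:
f(9) + c(10) → 19
h(13) + b(16) → 29
19 + a(22) → 41
d(25) + e(26) → 51
g(27) + 29 → 56
41 + 51 → 92
56 + 92 → 148
f sits 4 levels below the root, so its codeword is 4 bits.

4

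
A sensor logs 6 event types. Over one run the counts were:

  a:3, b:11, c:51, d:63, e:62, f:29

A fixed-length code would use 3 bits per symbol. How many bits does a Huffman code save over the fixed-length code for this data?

162

Fixed-length: 3 bits × 219 symbols = 657 bits.
Huffman merges:
combine a(3), b(11) → 14
combine 14, f(29) → 43
combine 43, c(51) → 94
combine e(62), d(63) → 125
combine 94, 125 → 219
Huffman total = 14 + 43 + 94 + 125 + 219 = 495 bits.
Saving = 657 − 495 = 162 bits.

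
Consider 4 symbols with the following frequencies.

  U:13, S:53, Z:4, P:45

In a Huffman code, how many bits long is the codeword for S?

1

Repeatedly merge the two smallest:
Z(4) + U(13) → 17
17 + P(45) → 62
S(53) + 62 → 115
S sits one level below the root: a 1-bit codeword.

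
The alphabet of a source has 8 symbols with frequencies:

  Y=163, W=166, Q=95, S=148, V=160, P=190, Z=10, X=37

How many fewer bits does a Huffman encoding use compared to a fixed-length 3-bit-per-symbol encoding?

Fixed-length: 3 bits × 969 symbols = 2907 bits.
Huffman merges:
combine Z(10), X(37) → 47
combine 47, Q(95) → 142
combine 142, S(148) → 290
combine V(160), Y(163) → 323
combine W(166), P(190) → 356
combine 290, 323 → 613
combine 356, 613 → 969
Huffman total = 47 + 142 + 290 + 323 + 356 + 613 + 969 = 2740 bits.
Saving = 2907 − 2740 = 167 bits.

167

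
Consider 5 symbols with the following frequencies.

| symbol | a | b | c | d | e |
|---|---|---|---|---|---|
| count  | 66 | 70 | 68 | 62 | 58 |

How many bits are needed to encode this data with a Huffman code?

Greedily combine the two least-frequent nodes:
merge e(58) and d(62): 120
merge a(66) and c(68): 134
merge b(70) and 120: 190
merge 134 and 190: 324
Each symbol's bit-cost is frequency × depth; summing gives 768 bits (equivalently 120 + 134 + 190 + 324).

768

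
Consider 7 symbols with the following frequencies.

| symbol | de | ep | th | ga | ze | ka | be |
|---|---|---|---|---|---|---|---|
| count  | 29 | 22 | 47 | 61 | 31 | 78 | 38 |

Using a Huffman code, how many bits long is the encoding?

Merge the two smallest weights repeatedly:
ep(22) + de(29) → 51
ze(31) + be(38) → 69
th(47) + 51 → 98
ga(61) + 69 → 130
ka(78) + 98 → 176
130 + 176 → 306
Total encoded bits = sum of merged weights = 51 + 69 + 98 + 130 + 176 + 306 = 830.

830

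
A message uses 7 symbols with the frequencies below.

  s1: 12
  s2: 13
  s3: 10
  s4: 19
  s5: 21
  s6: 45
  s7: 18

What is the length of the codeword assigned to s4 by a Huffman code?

Build the tree from the bottom:
s3(10) + s1(12) → 22
s2(13) + s7(18) → 31
s4(19) + s5(21) → 40
22 + 31 → 53
40 + s6(45) → 85
53 + 85 → 138
s4's leaf is at depth 3, giving a 3-bit codeword.

3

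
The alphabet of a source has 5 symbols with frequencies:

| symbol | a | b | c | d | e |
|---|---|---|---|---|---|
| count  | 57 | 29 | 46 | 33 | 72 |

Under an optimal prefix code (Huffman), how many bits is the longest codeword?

Merge the two lowest-weight nodes at each step:
b(29) + d(33) → 62
c(46) + a(57) → 103
62 + e(72) → 134
103 + 134 → 237
The first pair merged (b, d) ends up deepest, at depth 3.

3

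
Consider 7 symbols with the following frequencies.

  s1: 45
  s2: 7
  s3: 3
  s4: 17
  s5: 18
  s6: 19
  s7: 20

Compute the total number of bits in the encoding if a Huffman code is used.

332

Merge the two smallest weights repeatedly:
merge s3(3) and s2(7): 10
merge 10 and s4(17): 27
merge s5(18) and s6(19): 37
merge s7(20) and 27: 47
merge 37 and s1(45): 82
merge 47 and 82: 129
Total encoded bits = sum of merged weights = 10 + 27 + 37 + 47 + 82 + 129 = 332.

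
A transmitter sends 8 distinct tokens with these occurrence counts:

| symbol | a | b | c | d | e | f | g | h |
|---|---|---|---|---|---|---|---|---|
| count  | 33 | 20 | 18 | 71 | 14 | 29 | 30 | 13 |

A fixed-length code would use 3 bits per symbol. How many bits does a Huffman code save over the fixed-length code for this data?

44

Fixed-length: 3 bits × 228 symbols = 684 bits.
Huffman merges:
h(13) + e(14) → 27
c(18) + b(20) → 38
27 + f(29) → 56
g(30) + a(33) → 63
38 + 56 → 94
63 + d(71) → 134
94 + 134 → 228
Huffman total = 27 + 38 + 56 + 63 + 94 + 134 + 228 = 640 bits.
Saving = 684 − 640 = 44 bits.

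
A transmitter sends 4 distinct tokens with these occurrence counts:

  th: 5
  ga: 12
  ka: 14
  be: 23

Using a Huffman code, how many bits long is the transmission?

Merge the two smallest weights repeatedly:
th(5) + ga(12) → 17
ka(14) + 17 → 31
be(23) + 31 → 54
Each symbol's bit-cost is frequency × depth; summing gives 102 bits (equivalently 17 + 31 + 54).

102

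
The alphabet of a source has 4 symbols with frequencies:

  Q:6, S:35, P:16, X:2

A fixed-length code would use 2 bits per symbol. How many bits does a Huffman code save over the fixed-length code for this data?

27

Fixed-length: 2 bits × 59 symbols = 118 bits.
Huffman merges:
combine X(2), Q(6) → 8
combine 8, P(16) → 24
combine 24, S(35) → 59
Huffman total = 8 + 24 + 59 = 91 bits.
Saving = 118 − 91 = 27 bits.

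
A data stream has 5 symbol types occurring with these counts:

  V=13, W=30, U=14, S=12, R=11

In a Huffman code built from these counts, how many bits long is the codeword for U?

Huffman merges, smallest pair first:
merge R(11) and S(12): 23
merge V(13) and U(14): 27
merge 23 and 27: 50
merge W(30) and 50: 80
U's leaf is at depth 3, giving a 3-bit codeword.

3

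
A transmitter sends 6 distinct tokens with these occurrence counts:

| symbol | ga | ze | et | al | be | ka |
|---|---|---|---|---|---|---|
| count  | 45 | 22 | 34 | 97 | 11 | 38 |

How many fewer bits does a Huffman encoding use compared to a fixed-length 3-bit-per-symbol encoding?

Fixed-length: 3 bits × 247 symbols = 741 bits.
Huffman merges:
merge be(11) and ze(22): 33
merge 33 and et(34): 67
merge ka(38) and ga(45): 83
merge 67 and 83: 150
merge al(97) and 150: 247
Huffman total = 33 + 67 + 83 + 150 + 247 = 580 bits.
Saving = 741 − 580 = 161 bits.

161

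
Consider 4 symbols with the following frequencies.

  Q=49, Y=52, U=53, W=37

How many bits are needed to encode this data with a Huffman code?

382

Build the Huffman tree bottom-up:
W(37) + Q(49) → 86
Y(52) + U(53) → 105
86 + 105 → 191
Total encoded bits = sum of merged weights = 86 + 105 + 191 = 382.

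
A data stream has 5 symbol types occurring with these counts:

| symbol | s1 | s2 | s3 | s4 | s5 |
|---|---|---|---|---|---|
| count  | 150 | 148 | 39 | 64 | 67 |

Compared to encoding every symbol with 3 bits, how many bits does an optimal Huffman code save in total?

Fixed-length: 3 bits × 468 symbols = 1404 bits.
Huffman merges:
s3(39) + s4(64) → 103
s5(67) + 103 → 170
s2(148) + s1(150) → 298
170 + 298 → 468
Huffman total = 103 + 170 + 298 + 468 = 1039 bits.
Saving = 1404 − 1039 = 365 bits.

365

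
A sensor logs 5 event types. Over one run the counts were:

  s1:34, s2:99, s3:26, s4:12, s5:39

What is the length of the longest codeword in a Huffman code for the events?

4

Merge the two lowest-weight nodes at each step:
merge s4(12) and s3(26): 38
merge s1(34) and 38: 72
merge s5(39) and 72: 111
merge s2(99) and 111: 210
The first pair merged (s4, s3) ends up deepest, at depth 4.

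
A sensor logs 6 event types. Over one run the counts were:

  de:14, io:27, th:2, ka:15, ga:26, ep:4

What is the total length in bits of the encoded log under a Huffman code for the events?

202

Build the Huffman tree bottom-up:
combine th(2), ep(4) → 6
combine 6, de(14) → 20
combine ka(15), 20 → 35
combine ga(26), io(27) → 53
combine 35, 53 → 88
Each symbol's bit-cost is frequency × depth; summing gives 202 bits (equivalently 6 + 20 + 35 + 53 + 88).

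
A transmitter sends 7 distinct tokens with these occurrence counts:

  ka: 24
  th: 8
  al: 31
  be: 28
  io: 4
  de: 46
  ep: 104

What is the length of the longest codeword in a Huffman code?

Merge the two lowest-weight nodes at each step:
io(4) + th(8) → 12
12 + ka(24) → 36
be(28) + al(31) → 59
36 + de(46) → 82
59 + 82 → 141
ep(104) + 141 → 245
Maximum depth reached is 5.

5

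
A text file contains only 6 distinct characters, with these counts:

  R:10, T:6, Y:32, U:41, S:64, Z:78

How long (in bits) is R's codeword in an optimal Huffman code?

4

Repeatedly merge the two smallest:
T(6) + R(10) → 16
16 + Y(32) → 48
U(41) + 48 → 89
S(64) + Z(78) → 142
89 + 142 → 231
R sits 4 levels below the root, so its codeword is 4 bits.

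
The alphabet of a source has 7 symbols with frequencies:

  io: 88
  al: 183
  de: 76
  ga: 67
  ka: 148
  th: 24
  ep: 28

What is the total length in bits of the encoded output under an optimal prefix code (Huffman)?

1563

Build the Huffman tree bottom-up:
th(24) + ep(28) → 52
52 + ga(67) → 119
de(76) + io(88) → 164
119 + ka(148) → 267
164 + al(183) → 347
267 + 347 → 614
Each symbol's bit-cost is frequency × depth; summing gives 1563 bits (equivalently 52 + 119 + 164 + 267 + 347 + 614).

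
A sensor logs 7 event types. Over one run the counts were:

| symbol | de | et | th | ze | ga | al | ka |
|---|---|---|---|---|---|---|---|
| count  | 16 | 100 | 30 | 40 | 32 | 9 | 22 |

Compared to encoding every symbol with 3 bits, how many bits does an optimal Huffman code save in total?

128

Fixed-length: 3 bits × 249 symbols = 747 bits.
Huffman merges:
merge al(9) and de(16): 25
merge ka(22) and 25: 47
merge th(30) and ga(32): 62
merge ze(40) and 47: 87
merge 62 and 87: 149
merge et(100) and 149: 249
Huffman total = 25 + 47 + 62 + 87 + 149 + 249 = 619 bits.
Saving = 747 − 619 = 128 bits.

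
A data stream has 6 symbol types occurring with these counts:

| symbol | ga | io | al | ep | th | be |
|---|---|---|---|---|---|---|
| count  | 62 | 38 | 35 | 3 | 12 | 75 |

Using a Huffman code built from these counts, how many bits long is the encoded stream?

515

Greedily combine the two least-frequent nodes:
merge ep(3) and th(12): 15
merge 15 and al(35): 50
merge io(38) and 50: 88
merge ga(62) and be(75): 137
merge 88 and 137: 225
Total encoded bits = sum of merged weights = 15 + 50 + 88 + 137 + 225 = 515.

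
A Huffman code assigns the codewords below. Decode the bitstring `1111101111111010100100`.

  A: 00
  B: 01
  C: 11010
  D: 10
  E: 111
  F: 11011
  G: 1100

EFECDBA

Read left to right; each codeword is recognised as soon as it completes (prefix code):
  111→E | 11011→F | 111→E | 11010→C | 10→D | 01→B | 00→A
Decoded message: EFECDBA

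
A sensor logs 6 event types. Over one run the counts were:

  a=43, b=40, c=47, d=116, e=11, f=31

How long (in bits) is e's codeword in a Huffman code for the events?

4

Build the tree from the bottom:
combine e(11), f(31) → 42
combine b(40), 42 → 82
combine a(43), c(47) → 90
combine 82, 90 → 172
combine d(116), 172 → 288
e's leaf is at depth 4, giving a 4-bit codeword.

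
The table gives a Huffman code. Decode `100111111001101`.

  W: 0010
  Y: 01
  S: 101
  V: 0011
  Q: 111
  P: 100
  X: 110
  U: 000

PQQVY

Read left to right; each codeword is recognised as soon as it completes (prefix code):
  100→P | 111→Q | 111→Q | 0011→V | 01→Y
Decoded message: PQQVY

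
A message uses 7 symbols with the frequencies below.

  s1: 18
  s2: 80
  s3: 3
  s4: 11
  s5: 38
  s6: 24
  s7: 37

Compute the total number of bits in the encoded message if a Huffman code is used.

519

Merge the two smallest weights repeatedly:
s3(3) + s4(11) → 14
14 + s1(18) → 32
s6(24) + 32 → 56
s7(37) + s5(38) → 75
56 + 75 → 131
s2(80) + 131 → 211
Total encoded bits = sum of merged weights = 14 + 32 + 56 + 75 + 131 + 211 = 519.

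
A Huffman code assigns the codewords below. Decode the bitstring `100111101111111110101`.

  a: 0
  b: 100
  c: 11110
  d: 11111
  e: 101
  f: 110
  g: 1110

Read left to right; each codeword is recognised as soon as it completes (prefix code):
  100→b | 11110→c | 11111→d | 11110→c | 101→e
Decoded message: bcdce

bcdce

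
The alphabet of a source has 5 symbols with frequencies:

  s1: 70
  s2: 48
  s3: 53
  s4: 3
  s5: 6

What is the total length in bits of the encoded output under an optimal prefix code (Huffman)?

356

Merge the two smallest weights repeatedly:
combine s4(3), s5(6) → 9
combine 9, s2(48) → 57
combine s3(53), 57 → 110
combine s1(70), 110 → 180
Each symbol's bit-cost is frequency × depth; summing gives 356 bits (equivalently 9 + 57 + 110 + 180).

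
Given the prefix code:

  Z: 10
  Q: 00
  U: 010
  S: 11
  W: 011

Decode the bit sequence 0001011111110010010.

QUSSSZUU

Read left to right; each codeword is recognised as soon as it completes (prefix code):
  00→Q | 010→U | 11→S | 11→S | 11→S | 10→Z | 010→U | 010→U
Decoded message: QUSSSZUU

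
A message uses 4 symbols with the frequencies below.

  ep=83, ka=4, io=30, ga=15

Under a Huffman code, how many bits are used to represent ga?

Repeatedly merge the two smallest:
merge ka(4) and ga(15): 19
merge 19 and io(30): 49
merge 49 and ep(83): 132
The subtree containing ga is merged 3 times, so code length = 3.

3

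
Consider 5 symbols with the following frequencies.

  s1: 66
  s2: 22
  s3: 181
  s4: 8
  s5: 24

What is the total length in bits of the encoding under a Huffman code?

505

Build the Huffman tree bottom-up:
s4(8) + s2(22) → 30
s5(24) + 30 → 54
54 + s1(66) → 120
120 + s3(181) → 301
The encoded length is the sum of every internal node's weight: 30 + 54 + 120 + 301 = 505 bits.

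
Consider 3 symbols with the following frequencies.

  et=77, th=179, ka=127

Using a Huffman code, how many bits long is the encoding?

587

Greedily combine the two least-frequent nodes:
combine et(77), ka(127) → 204
combine th(179), 204 → 383
Total encoded bits = sum of merged weights = 204 + 383 = 587.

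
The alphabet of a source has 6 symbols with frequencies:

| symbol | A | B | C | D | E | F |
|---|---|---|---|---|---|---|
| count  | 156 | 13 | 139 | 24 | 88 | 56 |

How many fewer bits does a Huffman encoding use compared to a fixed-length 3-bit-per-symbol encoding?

Fixed-length: 3 bits × 476 symbols = 1428 bits.
Huffman merges:
combine B(13), D(24) → 37
combine 37, F(56) → 93
combine E(88), 93 → 181
combine C(139), A(156) → 295
combine 181, 295 → 476
Huffman total = 37 + 93 + 181 + 295 + 476 = 1082 bits.
Saving = 1428 − 1082 = 346 bits.

346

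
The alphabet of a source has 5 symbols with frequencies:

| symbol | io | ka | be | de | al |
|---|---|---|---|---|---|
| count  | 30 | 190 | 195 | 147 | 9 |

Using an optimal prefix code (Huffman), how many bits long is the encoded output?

1172

Merge the two smallest weights repeatedly:
al(9) + io(30) → 39
39 + de(147) → 186
186 + ka(190) → 376
be(195) + 376 → 571
Total encoded bits = sum of merged weights = 39 + 186 + 376 + 571 = 1172.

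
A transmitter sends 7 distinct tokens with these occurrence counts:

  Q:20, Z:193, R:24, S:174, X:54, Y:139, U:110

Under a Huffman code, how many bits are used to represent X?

4

Huffman merges, smallest pair first:
Q(20) + R(24) → 44
44 + X(54) → 98
98 + U(110) → 208
Y(139) + S(174) → 313
Z(193) + 208 → 401
313 + 401 → 714
X's leaf is at depth 4, giving a 4-bit codeword.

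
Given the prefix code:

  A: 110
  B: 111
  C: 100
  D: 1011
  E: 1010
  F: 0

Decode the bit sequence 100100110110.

Read left to right; each codeword is recognised as soon as it completes (prefix code):
  100→C | 100→C | 110→A | 110→A
Decoded message: CCAA

CCAA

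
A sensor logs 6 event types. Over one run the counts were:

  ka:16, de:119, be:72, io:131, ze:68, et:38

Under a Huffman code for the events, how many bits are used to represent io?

Repeatedly merge the two smallest:
merge ka(16) and et(38): 54
merge 54 and ze(68): 122
merge be(72) and de(119): 191
merge 122 and io(131): 253
merge 191 and 253: 444
io sits 2 levels below the root, so its codeword is 2 bits.

2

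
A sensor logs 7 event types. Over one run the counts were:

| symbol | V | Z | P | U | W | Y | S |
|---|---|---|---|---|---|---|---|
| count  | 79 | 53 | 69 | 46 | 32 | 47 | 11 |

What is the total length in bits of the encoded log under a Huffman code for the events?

906

Greedily combine the two least-frequent nodes:
S(11) + W(32) → 43
43 + U(46) → 89
Y(47) + Z(53) → 100
P(69) + V(79) → 148
89 + 100 → 189
148 + 189 → 337
The encoded length is the sum of every internal node's weight: 43 + 89 + 100 + 148 + 189 + 337 = 906 bits.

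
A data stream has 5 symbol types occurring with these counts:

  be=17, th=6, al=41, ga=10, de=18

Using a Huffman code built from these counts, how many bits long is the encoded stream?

192

Greedily combine the two least-frequent nodes:
th(6) + ga(10) → 16
16 + be(17) → 33
de(18) + 33 → 51
al(41) + 51 → 92
Total encoded bits = sum of merged weights = 16 + 33 + 51 + 92 = 192.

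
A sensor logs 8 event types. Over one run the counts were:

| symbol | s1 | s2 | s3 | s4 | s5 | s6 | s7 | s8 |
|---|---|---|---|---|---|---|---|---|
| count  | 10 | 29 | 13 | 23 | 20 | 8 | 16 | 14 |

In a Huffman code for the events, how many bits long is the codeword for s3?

Build the tree from the bottom:
merge s6(8) and s1(10): 18
merge s3(13) and s8(14): 27
merge s7(16) and 18: 34
merge s5(20) and s4(23): 43
merge 27 and s2(29): 56
merge 34 and 43: 77
merge 56 and 77: 133
s3 sits 3 levels below the root, so its codeword is 3 bits.

3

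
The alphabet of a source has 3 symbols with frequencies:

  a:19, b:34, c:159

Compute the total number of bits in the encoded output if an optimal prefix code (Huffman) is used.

265

Greedily combine the two least-frequent nodes:
combine a(19), b(34) → 53
combine 53, c(159) → 212
Each symbol's bit-cost is frequency × depth; summing gives 265 bits (equivalently 53 + 212).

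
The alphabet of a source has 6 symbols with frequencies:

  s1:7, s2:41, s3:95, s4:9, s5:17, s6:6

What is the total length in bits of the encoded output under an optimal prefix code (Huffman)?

Build the Huffman tree bottom-up:
merge s6(6) and s1(7): 13
merge s4(9) and 13: 22
merge s5(17) and 22: 39
merge 39 and s2(41): 80
merge 80 and s3(95): 175
Each symbol's bit-cost is frequency × depth; summing gives 329 bits (equivalently 13 + 22 + 39 + 80 + 175).

329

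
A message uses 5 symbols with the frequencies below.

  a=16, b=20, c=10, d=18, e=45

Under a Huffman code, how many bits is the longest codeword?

Merge the two lowest-weight nodes at each step:
combine c(10), a(16) → 26
combine d(18), b(20) → 38
combine 26, 38 → 64
combine e(45), 64 → 109
The first pair merged (c, a) ends up deepest, at depth 3.

3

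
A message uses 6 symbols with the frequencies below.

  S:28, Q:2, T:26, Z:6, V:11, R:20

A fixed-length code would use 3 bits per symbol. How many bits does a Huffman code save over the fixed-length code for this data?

Fixed-length: 3 bits × 93 symbols = 279 bits.
Huffman merges:
merge Q(2) and Z(6): 8
merge 8 and V(11): 19
merge 19 and R(20): 39
merge T(26) and S(28): 54
merge 39 and 54: 93
Huffman total = 8 + 19 + 39 + 54 + 93 = 213 bits.
Saving = 279 − 213 = 66 bits.

66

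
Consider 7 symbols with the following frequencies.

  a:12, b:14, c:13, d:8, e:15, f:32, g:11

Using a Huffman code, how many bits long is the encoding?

283

Greedily combine the two least-frequent nodes:
merge d(8) and g(11): 19
merge a(12) and c(13): 25
merge b(14) and e(15): 29
merge 19 and 25: 44
merge 29 and f(32): 61
merge 44 and 61: 105
The encoded length is the sum of every internal node's weight: 19 + 25 + 29 + 44 + 61 + 105 = 283 bits.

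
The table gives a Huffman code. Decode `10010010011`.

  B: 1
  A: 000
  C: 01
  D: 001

BDDDB

Read left to right; each codeword is recognised as soon as it completes (prefix code):
  1→B | 001→D | 001→D | 001→D | 1→B
Decoded message: BDDDB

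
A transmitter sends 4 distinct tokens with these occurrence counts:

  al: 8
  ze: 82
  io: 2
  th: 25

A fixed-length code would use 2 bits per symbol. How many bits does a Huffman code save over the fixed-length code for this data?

Fixed-length: 2 bits × 117 symbols = 234 bits.
Huffman merges:
combine io(2), al(8) → 10
combine 10, th(25) → 35
combine 35, ze(82) → 117
Huffman total = 10 + 35 + 117 = 162 bits.
Saving = 234 − 162 = 72 bits.

72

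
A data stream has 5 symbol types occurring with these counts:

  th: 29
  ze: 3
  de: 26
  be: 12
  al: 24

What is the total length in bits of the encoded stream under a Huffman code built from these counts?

203

Greedily combine the two least-frequent nodes:
combine ze(3), be(12) → 15
combine 15, al(24) → 39
combine de(26), th(29) → 55
combine 39, 55 → 94
Each symbol's bit-cost is frequency × depth; summing gives 203 bits (equivalently 15 + 39 + 55 + 94).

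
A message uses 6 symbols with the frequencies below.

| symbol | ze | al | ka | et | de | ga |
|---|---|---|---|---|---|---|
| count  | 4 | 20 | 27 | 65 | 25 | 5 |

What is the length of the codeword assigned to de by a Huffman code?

Build the tree from the bottom:
ze(4) + ga(5) → 9
9 + al(20) → 29
de(25) + ka(27) → 52
29 + 52 → 81
et(65) + 81 → 146
de sits 3 levels below the root, so its codeword is 3 bits.

3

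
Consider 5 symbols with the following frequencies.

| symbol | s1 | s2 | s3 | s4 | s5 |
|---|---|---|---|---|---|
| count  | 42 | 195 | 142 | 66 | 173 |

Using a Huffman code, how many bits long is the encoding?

1344

Merge the two smallest weights repeatedly:
combine s1(42), s4(66) → 108
combine 108, s3(142) → 250
combine s5(173), s2(195) → 368
combine 250, 368 → 618
Total encoded bits = sum of merged weights = 108 + 250 + 368 + 618 = 1344.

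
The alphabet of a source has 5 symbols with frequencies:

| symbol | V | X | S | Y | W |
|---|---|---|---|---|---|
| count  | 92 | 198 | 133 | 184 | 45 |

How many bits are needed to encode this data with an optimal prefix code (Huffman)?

Greedily combine the two least-frequent nodes:
W(45) + V(92) → 137
S(133) + 137 → 270
Y(184) + X(198) → 382
270 + 382 → 652
Each symbol's bit-cost is frequency × depth; summing gives 1441 bits (equivalently 137 + 270 + 382 + 652).

1441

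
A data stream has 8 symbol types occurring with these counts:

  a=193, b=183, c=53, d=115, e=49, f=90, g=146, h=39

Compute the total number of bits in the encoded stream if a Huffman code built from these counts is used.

2457

Build the Huffman tree bottom-up:
combine h(39), e(49) → 88
combine c(53), 88 → 141
combine f(90), d(115) → 205
combine 141, g(146) → 287
combine b(183), a(193) → 376
combine 205, 287 → 492
combine 376, 492 → 868
Each symbol's bit-cost is frequency × depth; summing gives 2457 bits (equivalently 88 + 141 + 205 + 287 + 376 + 492 + 868).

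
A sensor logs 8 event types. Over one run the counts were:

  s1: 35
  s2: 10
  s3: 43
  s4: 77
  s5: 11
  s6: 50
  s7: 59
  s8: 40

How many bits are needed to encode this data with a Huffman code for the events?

916

Merge the two smallest weights repeatedly:
combine s2(10), s5(11) → 21
combine 21, s1(35) → 56
combine s8(40), s3(43) → 83
combine s6(50), 56 → 106
combine s7(59), s4(77) → 136
combine 83, 106 → 189
combine 136, 189 → 325
Each symbol's bit-cost is frequency × depth; summing gives 916 bits (equivalently 21 + 56 + 83 + 106 + 136 + 189 + 325).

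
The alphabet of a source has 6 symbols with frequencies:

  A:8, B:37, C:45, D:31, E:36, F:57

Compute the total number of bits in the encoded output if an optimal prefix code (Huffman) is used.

Merge the two smallest weights repeatedly:
A(8) + D(31) → 39
E(36) + B(37) → 73
39 + C(45) → 84
F(57) + 73 → 130
84 + 130 → 214
Total encoded bits = sum of merged weights = 39 + 73 + 84 + 130 + 214 = 540.

540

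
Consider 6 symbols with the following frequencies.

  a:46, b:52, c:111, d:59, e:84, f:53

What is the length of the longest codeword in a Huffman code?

Merge the two lowest-weight nodes at each step:
merge a(46) and b(52): 98
merge f(53) and d(59): 112
merge e(84) and 98: 182
merge c(111) and 112: 223
merge 182 and 223: 405
Maximum depth reached is 3.

3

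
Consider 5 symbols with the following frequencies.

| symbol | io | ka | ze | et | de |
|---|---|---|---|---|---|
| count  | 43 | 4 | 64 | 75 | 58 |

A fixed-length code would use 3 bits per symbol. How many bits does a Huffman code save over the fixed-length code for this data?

197

Fixed-length: 3 bits × 244 symbols = 732 bits.
Huffman merges:
merge ka(4) and io(43): 47
merge 47 and de(58): 105
merge ze(64) and et(75): 139
merge 105 and 139: 244
Huffman total = 47 + 105 + 139 + 244 = 535 bits.
Saving = 732 − 535 = 197 bits.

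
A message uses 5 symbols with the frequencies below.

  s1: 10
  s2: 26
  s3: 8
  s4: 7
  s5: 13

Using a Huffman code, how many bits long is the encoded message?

140

Greedily combine the two least-frequent nodes:
merge s4(7) and s3(8): 15
merge s1(10) and s5(13): 23
merge 15 and 23: 38
merge s2(26) and 38: 64
Each symbol's bit-cost is frequency × depth; summing gives 140 bits (equivalently 15 + 23 + 38 + 64).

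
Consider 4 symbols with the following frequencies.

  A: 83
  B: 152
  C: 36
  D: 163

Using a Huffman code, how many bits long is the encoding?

824

Greedily combine the two least-frequent nodes:
merge C(36) and A(83): 119
merge 119 and B(152): 271
merge D(163) and 271: 434
Each symbol's bit-cost is frequency × depth; summing gives 824 bits (equivalently 119 + 271 + 434).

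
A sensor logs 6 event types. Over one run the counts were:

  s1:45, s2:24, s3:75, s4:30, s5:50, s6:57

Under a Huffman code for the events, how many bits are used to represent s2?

3

Huffman merges, smallest pair first:
merge s2(24) and s4(30): 54
merge s1(45) and s5(50): 95
merge 54 and s6(57): 111
merge s3(75) and 95: 170
merge 111 and 170: 281
The subtree containing s2 is merged 3 times, so code length = 3.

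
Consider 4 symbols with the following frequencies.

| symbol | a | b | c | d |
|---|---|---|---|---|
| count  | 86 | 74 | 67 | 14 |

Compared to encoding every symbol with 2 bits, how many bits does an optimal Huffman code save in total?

5

Fixed-length: 2 bits × 241 symbols = 482 bits.
Huffman merges:
merge d(14) and c(67): 81
merge b(74) and 81: 155
merge a(86) and 155: 241
Huffman total = 81 + 155 + 241 = 477 bits.
Saving = 482 − 477 = 5 bits.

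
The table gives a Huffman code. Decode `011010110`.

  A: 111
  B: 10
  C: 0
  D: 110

CDBD

Read left to right; each codeword is recognised as soon as it completes (prefix code):
  0→C | 110→D | 10→B | 110→D
Decoded message: CDBD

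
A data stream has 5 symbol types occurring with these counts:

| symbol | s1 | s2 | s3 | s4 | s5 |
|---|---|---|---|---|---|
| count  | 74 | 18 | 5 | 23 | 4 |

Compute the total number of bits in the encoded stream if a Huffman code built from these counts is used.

210

Merge the two smallest weights repeatedly:
combine s5(4), s3(5) → 9
combine 9, s2(18) → 27
combine s4(23), 27 → 50
combine 50, s1(74) → 124
Each symbol's bit-cost is frequency × depth; summing gives 210 bits (equivalently 9 + 27 + 50 + 124).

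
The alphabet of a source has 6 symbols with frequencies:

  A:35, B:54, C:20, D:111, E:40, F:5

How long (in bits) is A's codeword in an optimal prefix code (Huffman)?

3

Repeatedly merge the two smallest:
merge F(5) and C(20): 25
merge 25 and A(35): 60
merge E(40) and B(54): 94
merge 60 and 94: 154
merge D(111) and 154: 265
The subtree containing A is merged 3 times, so code length = 3.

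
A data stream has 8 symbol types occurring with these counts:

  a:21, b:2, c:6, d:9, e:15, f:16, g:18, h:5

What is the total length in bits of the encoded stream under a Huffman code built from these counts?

257

Build the Huffman tree bottom-up:
merge b(2) and h(5): 7
merge c(6) and 7: 13
merge d(9) and 13: 22
merge e(15) and f(16): 31
merge g(18) and a(21): 39
merge 22 and 31: 53
merge 39 and 53: 92
Total encoded bits = sum of merged weights = 7 + 13 + 22 + 31 + 39 + 53 + 92 = 257.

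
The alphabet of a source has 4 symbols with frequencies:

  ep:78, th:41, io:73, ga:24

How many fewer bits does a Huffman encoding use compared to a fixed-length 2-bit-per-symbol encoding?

Fixed-length: 2 bits × 216 symbols = 432 bits.
Huffman merges:
combine ga(24), th(41) → 65
combine 65, io(73) → 138
combine ep(78), 138 → 216
Huffman total = 65 + 138 + 216 = 419 bits.
Saving = 432 − 419 = 13 bits.

13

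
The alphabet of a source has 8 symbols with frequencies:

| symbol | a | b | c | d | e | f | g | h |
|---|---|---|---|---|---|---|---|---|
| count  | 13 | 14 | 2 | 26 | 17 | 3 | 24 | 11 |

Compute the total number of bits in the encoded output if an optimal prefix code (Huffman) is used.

Greedily combine the two least-frequent nodes:
combine c(2), f(3) → 5
combine 5, h(11) → 16
combine a(13), b(14) → 27
combine 16, e(17) → 33
combine g(24), d(26) → 50
combine 27, 33 → 60
combine 50, 60 → 110
The encoded length is the sum of every internal node's weight: 5 + 16 + 27 + 33 + 50 + 60 + 110 = 301 bits.

301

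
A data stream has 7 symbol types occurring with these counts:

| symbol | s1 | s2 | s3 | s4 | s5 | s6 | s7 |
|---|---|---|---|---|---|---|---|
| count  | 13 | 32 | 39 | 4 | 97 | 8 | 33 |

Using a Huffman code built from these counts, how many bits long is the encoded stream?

Build the Huffman tree bottom-up:
combine s4(4), s6(8) → 12
combine 12, s1(13) → 25
combine 25, s2(32) → 57
combine s7(33), s3(39) → 72
combine 57, 72 → 129
combine s5(97), 129 → 226
The encoded length is the sum of every internal node's weight: 12 + 25 + 57 + 72 + 129 + 226 = 521 bits.

521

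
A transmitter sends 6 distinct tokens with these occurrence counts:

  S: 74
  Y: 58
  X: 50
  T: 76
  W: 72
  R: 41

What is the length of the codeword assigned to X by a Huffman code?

3

Huffman merges, smallest pair first:
combine R(41), X(50) → 91
combine Y(58), W(72) → 130
combine S(74), T(76) → 150
combine 91, 130 → 221
combine 150, 221 → 371
The subtree containing X is merged 3 times, so code length = 3.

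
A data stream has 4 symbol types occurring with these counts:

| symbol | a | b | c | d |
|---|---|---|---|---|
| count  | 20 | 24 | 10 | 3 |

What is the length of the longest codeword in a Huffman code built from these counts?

Merge the two lowest-weight nodes at each step:
d(3) + c(10) → 13
13 + a(20) → 33
b(24) + 33 → 57
The first pair merged (d, c) ends up deepest, at depth 3.

3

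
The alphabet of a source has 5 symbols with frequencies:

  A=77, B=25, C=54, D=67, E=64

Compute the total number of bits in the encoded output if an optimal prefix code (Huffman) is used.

653

Greedily combine the two least-frequent nodes:
combine B(25), C(54) → 79
combine E(64), D(67) → 131
combine A(77), 79 → 156
combine 131, 156 → 287
Total encoded bits = sum of merged weights = 79 + 131 + 156 + 287 = 653.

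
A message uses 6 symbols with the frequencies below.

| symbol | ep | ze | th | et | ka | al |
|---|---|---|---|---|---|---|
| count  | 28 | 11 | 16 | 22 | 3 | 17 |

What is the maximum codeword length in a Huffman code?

Merge the two lowest-weight nodes at each step:
merge ka(3) and ze(11): 14
merge 14 and th(16): 30
merge al(17) and et(22): 39
merge ep(28) and 30: 58
merge 39 and 58: 97
The first pair merged (ka, ze) ends up deepest, at depth 4.

4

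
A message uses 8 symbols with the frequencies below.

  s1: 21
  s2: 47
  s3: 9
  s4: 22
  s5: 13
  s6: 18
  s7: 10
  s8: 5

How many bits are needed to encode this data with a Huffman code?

402

Build the Huffman tree bottom-up:
merge s8(5) and s3(9): 14
merge s7(10) and s5(13): 23
merge 14 and s6(18): 32
merge s1(21) and s4(22): 43
merge 23 and 32: 55
merge 43 and s2(47): 90
merge 55 and 90: 145
The encoded length is the sum of every internal node's weight: 14 + 23 + 32 + 43 + 55 + 90 + 145 = 402 bits.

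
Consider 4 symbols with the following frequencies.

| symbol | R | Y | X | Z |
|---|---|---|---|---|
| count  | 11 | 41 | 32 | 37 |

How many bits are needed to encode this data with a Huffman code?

242

Merge the two smallest weights repeatedly:
merge R(11) and X(32): 43
merge Z(37) and Y(41): 78
merge 43 and 78: 121
The encoded length is the sum of every internal node's weight: 43 + 78 + 121 = 242 bits.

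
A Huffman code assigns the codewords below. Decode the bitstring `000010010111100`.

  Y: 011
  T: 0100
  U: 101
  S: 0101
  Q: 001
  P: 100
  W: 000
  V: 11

WTUVP

Read left to right; each codeword is recognised as soon as it completes (prefix code):
  000→W | 0100→T | 101→U | 11→V | 100→P
Decoded message: WTUVP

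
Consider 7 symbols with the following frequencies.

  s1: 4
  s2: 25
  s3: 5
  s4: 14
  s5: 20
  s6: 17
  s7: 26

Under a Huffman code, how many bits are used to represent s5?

3

Build the tree from the bottom:
combine s1(4), s3(5) → 9
combine 9, s4(14) → 23
combine s6(17), s5(20) → 37
combine 23, s2(25) → 48
combine s7(26), 37 → 63
combine 48, 63 → 111
s5's leaf is at depth 3, giving a 3-bit codeword.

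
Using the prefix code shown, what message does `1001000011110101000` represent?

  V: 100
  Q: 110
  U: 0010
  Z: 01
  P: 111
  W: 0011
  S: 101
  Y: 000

Read left to right; each codeword is recognised as soon as it completes (prefix code):
  100→V | 100→V | 0011→W | 110→Q | 101→S | 000→Y
Decoded message: VVWQSY

VVWQSY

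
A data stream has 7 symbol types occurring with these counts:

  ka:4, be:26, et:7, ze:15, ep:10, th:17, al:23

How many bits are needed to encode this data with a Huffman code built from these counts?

Merge the two smallest weights repeatedly:
ka(4) + et(7) → 11
ep(10) + 11 → 21
ze(15) + th(17) → 32
21 + al(23) → 44
be(26) + 32 → 58
44 + 58 → 102
Each symbol's bit-cost is frequency × depth; summing gives 268 bits (equivalently 11 + 21 + 32 + 44 + 58 + 102).

268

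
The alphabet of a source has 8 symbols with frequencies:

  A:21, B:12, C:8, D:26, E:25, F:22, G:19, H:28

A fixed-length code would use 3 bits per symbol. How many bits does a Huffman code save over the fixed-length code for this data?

Fixed-length: 3 bits × 161 symbols = 483 bits.
Huffman merges:
C(8) + B(12) → 20
G(19) + 20 → 39
A(21) + F(22) → 43
E(25) + D(26) → 51
H(28) + 39 → 67
43 + 51 → 94
67 + 94 → 161
Huffman total = 20 + 39 + 43 + 51 + 67 + 94 + 161 = 475 bits.
Saving = 483 − 475 = 8 bits.

8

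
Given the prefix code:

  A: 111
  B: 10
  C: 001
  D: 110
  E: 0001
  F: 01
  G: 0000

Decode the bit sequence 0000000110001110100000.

GEBCDBG

Read left to right; each codeword is recognised as soon as it completes (prefix code):
  0000→G | 0001→E | 10→B | 001→C | 110→D | 10→B | 0000→G
Decoded message: GEBCDBG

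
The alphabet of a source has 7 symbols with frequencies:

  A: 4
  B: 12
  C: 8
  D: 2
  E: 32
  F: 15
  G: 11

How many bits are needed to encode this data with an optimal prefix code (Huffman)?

208

Build the Huffman tree bottom-up:
merge D(2) and A(4): 6
merge 6 and C(8): 14
merge G(11) and B(12): 23
merge 14 and F(15): 29
merge 23 and 29: 52
merge E(32) and 52: 84
Each symbol's bit-cost is frequency × depth; summing gives 208 bits (equivalently 6 + 14 + 23 + 29 + 52 + 84).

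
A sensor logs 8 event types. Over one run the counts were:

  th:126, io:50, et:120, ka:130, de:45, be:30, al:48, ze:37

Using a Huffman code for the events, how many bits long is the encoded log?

Greedily combine the two least-frequent nodes:
combine be(30), ze(37) → 67
combine de(45), al(48) → 93
combine io(50), 67 → 117
combine 93, 117 → 210
combine et(120), th(126) → 246
combine ka(130), 210 → 340
combine 246, 340 → 586
Total encoded bits = sum of merged weights = 67 + 93 + 117 + 210 + 246 + 340 + 586 = 1659.

1659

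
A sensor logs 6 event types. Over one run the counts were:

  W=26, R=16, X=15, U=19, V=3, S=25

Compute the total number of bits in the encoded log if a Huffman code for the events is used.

Build the Huffman tree bottom-up:
merge V(3) and X(15): 18
merge R(16) and 18: 34
merge U(19) and S(25): 44
merge W(26) and 34: 60
merge 44 and 60: 104
Total encoded bits = sum of merged weights = 18 + 34 + 44 + 60 + 104 = 260.

260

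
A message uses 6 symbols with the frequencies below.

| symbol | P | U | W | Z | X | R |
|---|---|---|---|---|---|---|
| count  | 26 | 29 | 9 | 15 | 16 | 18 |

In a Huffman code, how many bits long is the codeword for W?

Build the tree from the bottom:
W(9) + Z(15) → 24
X(16) + R(18) → 34
24 + P(26) → 50
U(29) + 34 → 63
50 + 63 → 113
W sits 3 levels below the root, so its codeword is 3 bits.

3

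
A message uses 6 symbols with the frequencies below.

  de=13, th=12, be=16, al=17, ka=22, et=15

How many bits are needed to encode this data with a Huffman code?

Greedily combine the two least-frequent nodes:
merge th(12) and de(13): 25
merge et(15) and be(16): 31
merge al(17) and ka(22): 39
merge 25 and 31: 56
merge 39 and 56: 95
The encoded length is the sum of every internal node's weight: 25 + 31 + 39 + 56 + 95 = 246 bits.

246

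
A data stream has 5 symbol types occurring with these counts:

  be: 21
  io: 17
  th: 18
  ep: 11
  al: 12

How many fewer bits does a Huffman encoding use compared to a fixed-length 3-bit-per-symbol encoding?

Fixed-length: 3 bits × 79 symbols = 237 bits.
Huffman merges:
merge ep(11) and al(12): 23
merge io(17) and th(18): 35
merge be(21) and 23: 44
merge 35 and 44: 79
Huffman total = 23 + 35 + 44 + 79 = 181 bits.
Saving = 237 − 181 = 56 bits.

56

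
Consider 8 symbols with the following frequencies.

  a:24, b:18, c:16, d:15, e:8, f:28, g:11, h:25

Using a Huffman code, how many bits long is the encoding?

426

Build the Huffman tree bottom-up:
merge e(8) and g(11): 19
merge d(15) and c(16): 31
merge b(18) and 19: 37
merge a(24) and h(25): 49
merge f(28) and 31: 59
merge 37 and 49: 86
merge 59 and 86: 145
Each symbol's bit-cost is frequency × depth; summing gives 426 bits (equivalently 19 + 31 + 37 + 49 + 59 + 86 + 145).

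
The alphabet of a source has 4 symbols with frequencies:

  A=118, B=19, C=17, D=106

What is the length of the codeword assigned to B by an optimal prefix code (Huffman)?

Repeatedly merge the two smallest:
combine C(17), B(19) → 36
combine 36, D(106) → 142
combine A(118), 142 → 260
B sits 3 levels below the root, so its codeword is 3 bits.

3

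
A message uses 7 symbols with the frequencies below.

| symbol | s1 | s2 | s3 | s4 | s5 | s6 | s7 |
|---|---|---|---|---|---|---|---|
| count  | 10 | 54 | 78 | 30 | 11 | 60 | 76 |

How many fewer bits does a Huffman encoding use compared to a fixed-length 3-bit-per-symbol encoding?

Fixed-length: 3 bits × 319 symbols = 957 bits.
Huffman merges:
merge s1(10) and s5(11): 21
merge 21 and s4(30): 51
merge 51 and s2(54): 105
merge s6(60) and s7(76): 136
merge s3(78) and 105: 183
merge 136 and 183: 319
Huffman total = 21 + 51 + 105 + 136 + 183 + 319 = 815 bits.
Saving = 957 − 815 = 142 bits.

142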